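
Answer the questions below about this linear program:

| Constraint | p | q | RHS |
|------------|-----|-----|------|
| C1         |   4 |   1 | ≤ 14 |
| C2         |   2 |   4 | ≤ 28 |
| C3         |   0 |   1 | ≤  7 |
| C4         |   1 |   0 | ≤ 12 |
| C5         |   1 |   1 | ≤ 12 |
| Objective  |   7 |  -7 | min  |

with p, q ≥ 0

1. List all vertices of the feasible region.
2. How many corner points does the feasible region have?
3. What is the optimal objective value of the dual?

1. (0, 0), (3.5, 0), (2, 6), (0, 7)
2. 4
3. -49 (by strong duality, equal to the primal optimum)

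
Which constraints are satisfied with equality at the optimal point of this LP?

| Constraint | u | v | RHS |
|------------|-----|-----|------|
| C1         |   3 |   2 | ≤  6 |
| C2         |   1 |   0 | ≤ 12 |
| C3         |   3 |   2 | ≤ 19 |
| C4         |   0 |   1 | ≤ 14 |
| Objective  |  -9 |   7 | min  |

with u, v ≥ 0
Optimal: u = 2, v = 0
Slack at optimum:
  C1: slack = 0 (binding)
  C2: slack = 10
  C3: slack = 13
  C4: slack = 14
  u ≥ 0: u = 2
  v ≥ 0: v = 0 (binding)
Binding constraints: C1, v ≥ 0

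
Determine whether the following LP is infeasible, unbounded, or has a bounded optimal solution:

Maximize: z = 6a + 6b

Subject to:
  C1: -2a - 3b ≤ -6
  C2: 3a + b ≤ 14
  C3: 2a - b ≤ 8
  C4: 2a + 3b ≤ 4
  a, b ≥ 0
C4 requires 2a + 3b ≤ 4, while C1 (-2a - 3b ≤ -6) is equivalent to 2a + 3b ≥ 6. Together they would need 6 ≤ 2a + 3b ≤ 4, which is impossible since 6 > 4. No point satisfies all constraints.

Infeasible: no point satisfies all constraints simultaneously.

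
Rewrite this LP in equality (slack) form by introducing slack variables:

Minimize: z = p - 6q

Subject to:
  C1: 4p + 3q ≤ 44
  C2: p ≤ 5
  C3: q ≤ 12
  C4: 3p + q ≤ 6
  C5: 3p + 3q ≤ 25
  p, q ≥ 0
min z = p - 6q

s.t.
  4p + 3q + s1 = 44
  p + s2 = 5
  q + s3 = 12
  3p + q + s4 = 6
  3p + 3q + s5 = 25
  p, q, s1, s2, s3, s4, s5 ≥ 0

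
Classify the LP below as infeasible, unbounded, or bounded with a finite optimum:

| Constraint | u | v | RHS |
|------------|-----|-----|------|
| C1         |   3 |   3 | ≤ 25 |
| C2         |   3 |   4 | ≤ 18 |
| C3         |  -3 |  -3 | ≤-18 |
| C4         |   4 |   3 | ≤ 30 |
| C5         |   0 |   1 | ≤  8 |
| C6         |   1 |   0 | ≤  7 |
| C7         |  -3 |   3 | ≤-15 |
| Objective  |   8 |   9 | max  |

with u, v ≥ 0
The point (6, 0) satisfies every constraint, so the LP is feasible; the constraints give u ≤ 7 and v ≤ 8, which with u, v ≥ 0 keep the feasible region inside a bounded box. A feasible, bounded LP attains a finite optimum at a vertex.

Feasible with finite optimum z* = 48 at (6, 0).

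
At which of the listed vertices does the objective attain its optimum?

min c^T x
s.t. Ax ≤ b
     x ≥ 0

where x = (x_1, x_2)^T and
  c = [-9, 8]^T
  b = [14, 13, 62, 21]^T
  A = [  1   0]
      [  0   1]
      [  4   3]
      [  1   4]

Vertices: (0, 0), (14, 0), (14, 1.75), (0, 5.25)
(14, 0) with z = -126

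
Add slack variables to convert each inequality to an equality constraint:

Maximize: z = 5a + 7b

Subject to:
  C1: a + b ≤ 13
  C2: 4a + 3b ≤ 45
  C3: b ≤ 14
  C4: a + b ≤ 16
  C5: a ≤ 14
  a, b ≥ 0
max z = 5a + 7b

s.t.
  a + b + s1 = 13
  4a + 3b + s2 = 45
  b + s3 = 14
  a + b + s4 = 16
  a + s5 = 14
  a, b, s1, s2, s3, s4, s5 ≥ 0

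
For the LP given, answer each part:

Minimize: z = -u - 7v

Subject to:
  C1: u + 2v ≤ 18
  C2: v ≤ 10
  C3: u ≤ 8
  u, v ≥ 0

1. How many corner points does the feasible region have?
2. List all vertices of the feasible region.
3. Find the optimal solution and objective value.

1. 4
2. (0, 0), (8, 0), (8, 5), (0, 9)
3. u = 0, v = 9, z = -63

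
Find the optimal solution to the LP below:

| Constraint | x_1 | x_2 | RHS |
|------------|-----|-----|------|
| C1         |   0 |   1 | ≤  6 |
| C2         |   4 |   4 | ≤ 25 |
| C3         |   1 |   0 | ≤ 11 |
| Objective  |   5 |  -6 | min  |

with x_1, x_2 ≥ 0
Each vertex is the intersection of two constraint boundaries that also satisfies all remaining constraints:
  x_1 = 0 and x_2 = 0 → (0, 0)
  4x_1 + 4x_2 = 25 and x_2 = 0 → (6.25, 0)
  x_2 = 6 and 4x_1 + 4x_2 = 25 → (0.25, 6)
  x_2 = 6 and x_1 = 0 → (0, 6)

Evaluating z = 5x_1 - 6x_2 at each vertex:
  (0, 0): z = 0
  (6.25, 0): z = 31.25
  (0.25, 6): z = -34.75
  (0, 6): z = -36

The minimum is at (0, 6) with z = -36.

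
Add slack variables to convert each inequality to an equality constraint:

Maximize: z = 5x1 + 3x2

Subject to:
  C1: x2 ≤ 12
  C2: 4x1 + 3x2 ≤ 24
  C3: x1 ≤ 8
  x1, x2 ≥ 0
max z = 5x1 + 3x2

s.t.
  x2 + s1 = 12
  4x1 + 3x2 + s2 = 24
  x1 + s3 = 8
  x1, x2, s1, s2, s3 ≥ 0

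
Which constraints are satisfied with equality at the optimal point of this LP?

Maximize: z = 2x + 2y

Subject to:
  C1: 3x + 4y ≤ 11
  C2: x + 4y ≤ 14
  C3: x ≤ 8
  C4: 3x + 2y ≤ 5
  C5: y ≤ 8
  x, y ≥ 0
Optimal: x = 0, y = 2.5
Binding: C4, x ≥ 0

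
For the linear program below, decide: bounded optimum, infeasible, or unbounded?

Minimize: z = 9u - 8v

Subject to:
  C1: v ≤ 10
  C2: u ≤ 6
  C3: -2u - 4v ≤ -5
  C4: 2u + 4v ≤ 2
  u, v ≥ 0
C4 requires 2u + 4v ≤ 2, while C3 (-2u - 4v ≤ -5) is equivalent to 2u + 4v ≥ 5. Together they would need 5 ≤ 2u + 4v ≤ 2, which is impossible since 5 > 2. No point satisfies all constraints.

The feasible region is empty; the LP is infeasible.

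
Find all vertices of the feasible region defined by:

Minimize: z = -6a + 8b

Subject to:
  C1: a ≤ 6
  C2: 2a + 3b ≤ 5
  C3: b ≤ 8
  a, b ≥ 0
Each vertex is the intersection of two constraint boundaries that also satisfies all remaining constraints:
  a = 0 and b = 0 → (0, 0)
  2a + 3b = 5 and b = 0 → (2.5, 0)
  2a + 3b = 5 and a = 0 → (0, 1.667)

Vertices: (0, 0), (2.5, 0), (0, 1.667)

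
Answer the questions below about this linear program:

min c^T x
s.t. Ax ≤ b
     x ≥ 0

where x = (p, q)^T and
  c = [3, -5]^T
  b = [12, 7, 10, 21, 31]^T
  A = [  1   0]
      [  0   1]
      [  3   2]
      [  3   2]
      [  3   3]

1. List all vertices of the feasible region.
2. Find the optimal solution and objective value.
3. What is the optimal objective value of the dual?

1. (0, 0), (3.333, 0), (0, 5)
2. p = 0, q = 5, z = -25
3. -25 (by strong duality, equal to the primal optimum)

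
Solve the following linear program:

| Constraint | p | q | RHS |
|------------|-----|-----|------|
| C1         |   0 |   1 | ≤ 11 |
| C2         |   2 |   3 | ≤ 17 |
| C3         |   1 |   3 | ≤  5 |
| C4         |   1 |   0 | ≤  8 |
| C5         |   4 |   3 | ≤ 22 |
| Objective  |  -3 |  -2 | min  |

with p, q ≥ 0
Each vertex is the intersection of two constraint boundaries that also satisfies all remaining constraints:
  p = 0 and q = 0 → (0, 0)
  p + 3q = 5 and q = 0 → (5, 0)
  p + 3q = 5 and p = 0 → (0, 1.667)

Evaluating z = -3p - 2q at each vertex:
  (0, 0): z = 0
  (5, 0): z = -15
  (0, 1.667): z = -3.333

The minimum is at (5, 0) with z = -15.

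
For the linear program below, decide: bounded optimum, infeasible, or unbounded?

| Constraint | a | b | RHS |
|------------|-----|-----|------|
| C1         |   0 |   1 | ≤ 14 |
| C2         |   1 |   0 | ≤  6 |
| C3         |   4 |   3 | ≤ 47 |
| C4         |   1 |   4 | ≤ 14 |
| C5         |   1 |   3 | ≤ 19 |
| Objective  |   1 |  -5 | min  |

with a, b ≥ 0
The point (0, 3.5) satisfies every constraint, so the LP is feasible; the constraints give a ≤ 6 and b ≤ 14, which with a, b ≥ 0 keep the feasible region inside a bounded box. A feasible, bounded LP attains a finite optimum at a vertex.

The LP has an optimal solution: (0, 3.5) with z = -17.5.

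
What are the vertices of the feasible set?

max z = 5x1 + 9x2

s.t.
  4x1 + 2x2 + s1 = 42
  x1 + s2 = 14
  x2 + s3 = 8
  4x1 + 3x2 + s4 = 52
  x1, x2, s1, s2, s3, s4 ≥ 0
Each vertex is the intersection of two constraint boundaries that also satisfies all remaining constraints:
  x1 = 0 and x2 = 0 → (0, 0)
  4x1 + 2x2 = 42 and x2 = 0 → (10.5, 0)
  4x1 + 2x2 = 42 and x2 = 8 → (6.5, 8)
  x2 = 8 and x1 = 0 → (0, 8)

Vertices: (0, 0), (10.5, 0), (6.5, 8), (0, 8)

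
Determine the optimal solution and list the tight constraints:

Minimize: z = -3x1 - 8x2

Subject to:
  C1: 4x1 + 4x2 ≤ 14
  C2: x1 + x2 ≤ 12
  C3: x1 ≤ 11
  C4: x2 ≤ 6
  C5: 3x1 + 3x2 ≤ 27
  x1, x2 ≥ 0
Optimal: x1 = 0, x2 = 3.5
Binding: C1, x1 ≥ 0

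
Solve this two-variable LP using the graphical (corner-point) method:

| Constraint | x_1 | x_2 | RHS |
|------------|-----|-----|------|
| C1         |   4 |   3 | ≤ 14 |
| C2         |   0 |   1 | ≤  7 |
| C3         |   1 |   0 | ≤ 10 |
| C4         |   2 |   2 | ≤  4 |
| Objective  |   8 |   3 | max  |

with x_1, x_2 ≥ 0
x_1 = 2, x_2 = 0, z = 16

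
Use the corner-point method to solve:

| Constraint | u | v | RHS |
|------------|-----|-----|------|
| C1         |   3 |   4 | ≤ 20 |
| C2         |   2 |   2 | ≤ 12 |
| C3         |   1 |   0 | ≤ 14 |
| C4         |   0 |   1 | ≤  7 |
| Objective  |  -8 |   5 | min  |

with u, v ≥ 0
Each vertex is the intersection of two constraint boundaries that also satisfies all remaining constraints:
  u = 0 and v = 0 → (0, 0)
  2u + 2v = 12 and v = 0 → (6, 0)
  3u + 4v = 20 and 2u + 2v = 12 → (4, 2)
  3u + 4v = 20 and u = 0 → (0, 5)

Evaluating z = -8u + 5v at each vertex:
  (0, 0): z = 0
  (6, 0): z = -48
  (4, 2): z = -22
  (0, 5): z = 25

The minimum is at (6, 0) with z = -48.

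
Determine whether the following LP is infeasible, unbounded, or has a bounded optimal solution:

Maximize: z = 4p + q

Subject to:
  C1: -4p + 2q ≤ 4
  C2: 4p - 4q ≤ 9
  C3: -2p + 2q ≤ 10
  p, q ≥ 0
Feasible point: (0, 0) satisfies every constraint, so the LP is feasible.
Direction d = (1, 1): for each constraint row a, a·d ≤ 0 —
  (-4)(1) + (2)(1) = -2 ≤ 0
  (4)(1) + (-4)(1) = 0 ≤ 0
  (-2)(1) + (2)(1) = 0 ≤ 0
and d ≥ 0, so (0, 0) + t·d stays feasible for every t ≥ 0. Along this ray z = 4p + q changes by 5 per unit t, so z → +∞.

Unbounded: there is a feasible ray along which z → +∞.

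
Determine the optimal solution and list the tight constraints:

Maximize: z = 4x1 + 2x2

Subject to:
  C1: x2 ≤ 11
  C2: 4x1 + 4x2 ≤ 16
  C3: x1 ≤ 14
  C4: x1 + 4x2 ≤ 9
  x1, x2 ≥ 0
Optimal: x1 = 4, x2 = 0
Slack at optimum:
  C1: slack = 11
  C2: slack = 0 (binding)
  C3: slack = 10
  C4: slack = 5
  x1 ≥ 0: x1 = 4
  x2 ≥ 0: x2 = 0 (binding)
Binding constraints: C2, x2 ≥ 0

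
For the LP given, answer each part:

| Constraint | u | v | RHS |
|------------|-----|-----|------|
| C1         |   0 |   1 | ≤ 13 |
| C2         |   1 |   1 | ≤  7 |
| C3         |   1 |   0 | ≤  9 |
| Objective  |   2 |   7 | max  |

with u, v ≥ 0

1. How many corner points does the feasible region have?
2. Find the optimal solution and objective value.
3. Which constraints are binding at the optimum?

1. 3
2. u = 0, v = 7, z = 49
3. C2, u ≥ 0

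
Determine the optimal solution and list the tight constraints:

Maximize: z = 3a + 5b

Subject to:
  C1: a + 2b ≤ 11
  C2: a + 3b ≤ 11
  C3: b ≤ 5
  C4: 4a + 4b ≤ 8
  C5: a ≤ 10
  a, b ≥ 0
Optimal: a = 0, b = 2
Slack at optimum:
  C1: slack = 7
  C2: slack = 5
  C3: slack = 3
  C4: slack = 0 (binding)
  C5: slack = 10
  a ≥ 0: a = 0 (binding)
  b ≥ 0: b = 2
Binding constraints: C4, a ≥ 0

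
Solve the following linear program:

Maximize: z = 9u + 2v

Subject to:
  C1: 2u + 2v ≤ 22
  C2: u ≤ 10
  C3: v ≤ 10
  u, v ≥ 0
Each vertex is the intersection of two constraint boundaries that also satisfies all remaining constraints:
  u = 0 and v = 0 → (0, 0)
  u = 10 and v = 0 → (10, 0)
  2u + 2v = 22 and u = 10 → (10, 1)
  2u + 2v = 22 and v = 10 → (1, 10)
  v = 10 and u = 0 → (0, 10)

Evaluating z = 9u + 2v at each vertex:
  (0, 0): z = 0
  (10, 0): z = 90
  (10, 1): z = 92
  (1, 10): z = 29
  (0, 10): z = 20

The maximum is at (10, 1) with z = 92.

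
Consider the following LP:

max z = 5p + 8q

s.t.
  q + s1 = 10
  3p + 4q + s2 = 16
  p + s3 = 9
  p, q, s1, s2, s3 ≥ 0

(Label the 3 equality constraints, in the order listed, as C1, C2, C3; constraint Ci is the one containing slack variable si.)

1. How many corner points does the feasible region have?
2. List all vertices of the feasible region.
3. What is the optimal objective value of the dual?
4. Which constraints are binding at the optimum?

1. 3
2. (0, 0), (5.333, 0), (0, 4)
3. 32 (by strong duality, equal to the primal optimum)
4. C2, p ≥ 0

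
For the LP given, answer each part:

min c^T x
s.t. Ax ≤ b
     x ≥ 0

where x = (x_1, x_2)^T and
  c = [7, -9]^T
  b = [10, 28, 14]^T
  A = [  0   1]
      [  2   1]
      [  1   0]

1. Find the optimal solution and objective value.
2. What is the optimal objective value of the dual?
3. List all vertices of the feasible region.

1. x_1 = 0, x_2 = 10, z = -90
2. -90 (by strong duality, equal to the primal optimum)
3. (0, 0), (14, 0), (9, 10), (0, 10)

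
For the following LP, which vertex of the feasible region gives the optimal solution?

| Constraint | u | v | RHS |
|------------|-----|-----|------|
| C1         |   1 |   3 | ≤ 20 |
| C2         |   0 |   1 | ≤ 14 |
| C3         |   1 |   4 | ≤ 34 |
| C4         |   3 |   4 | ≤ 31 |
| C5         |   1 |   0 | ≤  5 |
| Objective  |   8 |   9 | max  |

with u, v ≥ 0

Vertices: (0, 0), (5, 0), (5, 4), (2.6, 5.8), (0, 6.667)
(5, 4) with z = 76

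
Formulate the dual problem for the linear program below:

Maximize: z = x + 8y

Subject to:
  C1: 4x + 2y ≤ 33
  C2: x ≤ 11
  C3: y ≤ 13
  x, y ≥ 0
Minimize: z = 33y1 + 11y2 + 13y3

Subject to:
  C1: -4y1 - y2 ≤ -1
  C2: -2y1 - y3 ≤ -8
  y1, y2, y3 ≥ 0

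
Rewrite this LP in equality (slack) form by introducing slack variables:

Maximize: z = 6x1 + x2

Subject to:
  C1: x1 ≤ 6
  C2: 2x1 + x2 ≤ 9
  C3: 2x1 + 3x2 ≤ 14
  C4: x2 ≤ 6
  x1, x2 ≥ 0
max z = 6x1 + x2

s.t.
  x1 + s1 = 6
  2x1 + x2 + s2 = 9
  2x1 + 3x2 + s3 = 14
  x2 + s4 = 6
  x1, x2, s1, s2, s3, s4 ≥ 0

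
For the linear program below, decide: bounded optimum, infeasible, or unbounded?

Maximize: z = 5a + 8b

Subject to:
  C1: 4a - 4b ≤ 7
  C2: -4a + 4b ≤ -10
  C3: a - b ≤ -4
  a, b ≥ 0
C1 requires 4a - 4b ≤ 7, while C2 (-4a + 4b ≤ -10) is equivalent to 4a - 4b ≥ 10. Together they would need 10 ≤ 4a - 4b ≤ 7, which is impossible since 10 > 7. No point satisfies all constraints.

Infeasible: no point satisfies all constraints simultaneously.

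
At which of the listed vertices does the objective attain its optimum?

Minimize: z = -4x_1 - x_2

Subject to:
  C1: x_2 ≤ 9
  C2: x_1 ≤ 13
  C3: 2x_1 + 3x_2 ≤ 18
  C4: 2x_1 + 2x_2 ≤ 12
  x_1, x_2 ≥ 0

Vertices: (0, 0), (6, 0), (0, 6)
Evaluating z = -4x_1 - x_2 at each vertex:
  (0, 0): z = 0
  (6, 0): z = -24
  (0, 6): z = -6

The smallest value is z = -24, attained at (6, 0).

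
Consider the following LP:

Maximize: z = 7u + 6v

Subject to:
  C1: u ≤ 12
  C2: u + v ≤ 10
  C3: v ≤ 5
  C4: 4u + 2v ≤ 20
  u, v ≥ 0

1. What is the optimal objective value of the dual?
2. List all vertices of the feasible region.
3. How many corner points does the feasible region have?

1. 47.5 (by strong duality, equal to the primal optimum)
2. (0, 0), (5, 0), (2.5, 5), (0, 5)
3. 4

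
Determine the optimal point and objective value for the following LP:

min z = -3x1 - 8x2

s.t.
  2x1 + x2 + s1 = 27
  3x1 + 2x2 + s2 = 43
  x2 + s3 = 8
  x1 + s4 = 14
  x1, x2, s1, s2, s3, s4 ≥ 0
x1 = 9, x2 = 8, z = -91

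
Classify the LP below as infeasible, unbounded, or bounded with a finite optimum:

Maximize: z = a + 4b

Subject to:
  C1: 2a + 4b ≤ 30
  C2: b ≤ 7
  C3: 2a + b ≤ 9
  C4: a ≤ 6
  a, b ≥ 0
The point (1, 7) satisfies every constraint, so the LP is feasible; the constraints give a ≤ 6 and b ≤ 7, which with a, b ≥ 0 keep the feasible region inside a bounded box. A feasible, bounded LP attains a finite optimum at a vertex.

Evaluating z = a + 4b at each vertex:
  (0, 0): z = 0
  (4.5, 0): z = 4.5
  (1, 7): z = 29
  (0, 7): z = 28

Feasible with finite optimum z* = 29 at (1, 7).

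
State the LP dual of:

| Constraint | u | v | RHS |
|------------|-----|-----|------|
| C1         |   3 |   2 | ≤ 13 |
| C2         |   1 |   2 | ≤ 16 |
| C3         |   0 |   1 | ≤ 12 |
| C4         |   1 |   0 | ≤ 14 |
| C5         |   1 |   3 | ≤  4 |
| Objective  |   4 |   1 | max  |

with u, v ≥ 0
Minimize: z = 13y1 + 16y2 + 12y3 + 14y4 + 4y5

Subject to:
  C1: -3y1 - y2 - y4 - y5 ≤ -4
  C2: -2y1 - 2y2 - y3 - 3y5 ≤ -1
  y1, y2, y3, y4, y5 ≥ 0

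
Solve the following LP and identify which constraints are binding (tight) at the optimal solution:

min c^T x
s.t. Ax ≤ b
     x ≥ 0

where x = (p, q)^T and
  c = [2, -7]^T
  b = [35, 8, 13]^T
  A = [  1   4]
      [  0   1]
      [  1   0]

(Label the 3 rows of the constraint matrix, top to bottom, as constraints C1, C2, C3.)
Optimal: p = 0, q = 8
Slack at optimum:
  C1: slack = 3
  C2: slack = 0 (binding)
  C3: slack = 13
  p ≥ 0: p = 0 (binding)
  q ≥ 0: q = 8
Binding constraints: C2, p ≥ 0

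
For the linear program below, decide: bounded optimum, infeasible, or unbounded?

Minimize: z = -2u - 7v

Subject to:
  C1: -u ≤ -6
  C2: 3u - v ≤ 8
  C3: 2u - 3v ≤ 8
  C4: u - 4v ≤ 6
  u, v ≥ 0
Feasible point: (6, 10) satisfies every constraint, so the LP is feasible.
Direction d = (0, 1): for each constraint row a, a·d ≤ 0 —
  (-1)(0) + (0)(1) = 0 ≤ 0
  (3)(0) + (-1)(1) = -1 ≤ 0
  (2)(0) + (-3)(1) = -3 ≤ 0
  (1)(0) + (-4)(1) = -4 ≤ 0
and d ≥ 0, so (6, 10) + t·d stays feasible for every t ≥ 0. Along this ray z = -2u - 7v changes by -7 per unit t, so z → −∞.

Unbounded — the objective can decrease without bound over the feasible region.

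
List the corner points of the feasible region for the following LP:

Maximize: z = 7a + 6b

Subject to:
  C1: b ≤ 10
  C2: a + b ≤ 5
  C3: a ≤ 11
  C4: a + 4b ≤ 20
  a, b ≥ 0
Each vertex is the intersection of two constraint boundaries that also satisfies all remaining constraints:
  a = 0 and b = 0 → (0, 0)
  a + b = 5 and b = 0 → (5, 0)
  a + b = 5 and a + 4b = 20 → (0, 5)

Vertices: (0, 0), (5, 0), (0, 5)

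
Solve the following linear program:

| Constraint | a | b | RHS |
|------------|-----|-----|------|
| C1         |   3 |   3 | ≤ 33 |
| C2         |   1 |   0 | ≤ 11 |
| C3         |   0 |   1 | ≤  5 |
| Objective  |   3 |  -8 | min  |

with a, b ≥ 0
a = 0, b = 5, z = -40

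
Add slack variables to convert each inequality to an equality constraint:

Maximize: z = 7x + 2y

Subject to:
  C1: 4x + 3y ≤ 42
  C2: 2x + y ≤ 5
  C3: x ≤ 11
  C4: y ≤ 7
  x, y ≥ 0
max z = 7x + 2y

s.t.
  4x + 3y + s1 = 42
  2x + y + s2 = 5
  x + s3 = 11
  y + s4 = 7
  x, y, s1, s2, s3, s4 ≥ 0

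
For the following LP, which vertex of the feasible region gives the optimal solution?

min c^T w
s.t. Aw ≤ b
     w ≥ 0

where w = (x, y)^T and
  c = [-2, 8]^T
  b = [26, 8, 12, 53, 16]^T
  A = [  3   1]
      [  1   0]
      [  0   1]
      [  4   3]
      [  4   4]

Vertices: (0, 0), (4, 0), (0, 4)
Evaluating z = -2x + 8y at each vertex:
  (0, 0): z = 0
  (4, 0): z = -8
  (0, 4): z = 32

The smallest value is z = -8, attained at (4, 0).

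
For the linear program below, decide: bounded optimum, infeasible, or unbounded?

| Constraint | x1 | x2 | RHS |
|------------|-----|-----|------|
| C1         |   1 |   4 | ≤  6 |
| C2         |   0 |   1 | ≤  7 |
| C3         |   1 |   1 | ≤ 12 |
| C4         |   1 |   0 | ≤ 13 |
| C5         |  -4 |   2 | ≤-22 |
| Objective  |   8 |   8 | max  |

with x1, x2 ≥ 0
The point (6, 0) satisfies every constraint, so the LP is feasible; the constraints give x1 ≤ 13 and x2 ≤ 7, which with x1, x2 ≥ 0 keep the feasible region inside a bounded box. A feasible, bounded LP attains a finite optimum at a vertex.

Evaluating z = 8x1 + 8x2 at each vertex:
  (5.5, 0): z = 44
  (6, 0): z = 48
  (5.556, 0.1111): z = 45.33

Bounded optimum: z* = 48 at (6, 0).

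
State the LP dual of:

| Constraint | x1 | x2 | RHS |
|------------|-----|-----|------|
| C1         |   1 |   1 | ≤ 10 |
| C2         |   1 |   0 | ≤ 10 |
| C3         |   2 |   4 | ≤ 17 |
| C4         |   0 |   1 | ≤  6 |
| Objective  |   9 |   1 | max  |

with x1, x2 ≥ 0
Minimize: z = 10y1 + 10y2 + 17y3 + 6y4

Subject to:
  C1: -y1 - y2 - 2y3 ≤ -9
  C2: -y1 - 4y3 - y4 ≤ -1
  y1, y2, y3, y4 ≥ 0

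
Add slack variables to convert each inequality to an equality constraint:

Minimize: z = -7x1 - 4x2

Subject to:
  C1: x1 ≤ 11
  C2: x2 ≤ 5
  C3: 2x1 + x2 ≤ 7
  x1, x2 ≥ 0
min z = -7x1 - 4x2

s.t.
  x1 + s1 = 11
  x2 + s2 = 5
  2x1 + x2 + s3 = 7
  x1, x2, s1, s2, s3 ≥ 0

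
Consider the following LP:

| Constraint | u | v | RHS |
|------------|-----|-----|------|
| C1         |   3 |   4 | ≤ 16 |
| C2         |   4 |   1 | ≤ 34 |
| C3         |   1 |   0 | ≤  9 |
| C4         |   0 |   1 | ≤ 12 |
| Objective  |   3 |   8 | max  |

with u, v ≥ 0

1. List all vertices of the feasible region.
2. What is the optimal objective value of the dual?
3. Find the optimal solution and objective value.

1. (0, 0), (5.333, 0), (0, 4)
2. 32 (by strong duality, equal to the primal optimum)
3. u = 0, v = 4, z = 32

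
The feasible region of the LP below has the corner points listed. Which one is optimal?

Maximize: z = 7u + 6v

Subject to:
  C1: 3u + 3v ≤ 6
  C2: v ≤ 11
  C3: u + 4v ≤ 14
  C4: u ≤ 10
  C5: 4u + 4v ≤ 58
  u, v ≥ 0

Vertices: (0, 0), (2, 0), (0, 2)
Evaluating z = 7u + 6v at each vertex:
  (0, 0): z = 0
  (2, 0): z = 14
  (0, 2): z = 12

The largest value is z = 14, attained at (2, 0).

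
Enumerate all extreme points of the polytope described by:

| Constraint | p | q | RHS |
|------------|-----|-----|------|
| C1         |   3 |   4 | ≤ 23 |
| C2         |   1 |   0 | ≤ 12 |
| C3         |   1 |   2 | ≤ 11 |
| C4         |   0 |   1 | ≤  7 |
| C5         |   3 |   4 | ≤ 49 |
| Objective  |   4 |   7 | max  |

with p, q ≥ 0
Each vertex is the intersection of two constraint boundaries that also satisfies all remaining constraints:
  p = 0 and q = 0 → (0, 0)
  3p + 4q = 23 and q = 0 → (7.667, 0)
  3p + 4q = 23 and p + 2q = 11 → (1, 5)
  p + 2q = 11 and p = 0 → (0, 5.5)

Vertices: (0, 0), (7.667, 0), (1, 5), (0, 5.5)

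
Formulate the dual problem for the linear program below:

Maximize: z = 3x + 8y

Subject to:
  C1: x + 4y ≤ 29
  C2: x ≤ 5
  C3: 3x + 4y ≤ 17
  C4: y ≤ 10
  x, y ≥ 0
Minimize: z = 29y1 + 5y2 + 17y3 + 10y4

Subject to:
  C1: -y1 - y2 - 3y3 ≤ -3
  C2: -4y1 - 4y3 - y4 ≤ -8
  y1, y2, y3, y4 ≥ 0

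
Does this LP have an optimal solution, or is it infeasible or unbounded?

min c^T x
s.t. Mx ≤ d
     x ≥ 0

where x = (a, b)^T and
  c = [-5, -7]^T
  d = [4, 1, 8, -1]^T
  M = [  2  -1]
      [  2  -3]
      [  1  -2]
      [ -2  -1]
Feasible point: (0, 1) satisfies every constraint, so the LP is feasible.
Direction d = (0, 1): for each constraint row a, a·d ≤ 0 —
  (2)(0) + (-1)(1) = -1 ≤ 0
  (2)(0) + (-3)(1) = -3 ≤ 0
  (1)(0) + (-2)(1) = -2 ≤ 0
  (-2)(0) + (-1)(1) = -1 ≤ 0
and d ≥ 0, so (0, 1) + t·d stays feasible for every t ≥ 0. Along this ray z = -5a - 7b changes by -7 per unit t, so z → −∞.

The LP is unbounded; z can be made arbitrarily small.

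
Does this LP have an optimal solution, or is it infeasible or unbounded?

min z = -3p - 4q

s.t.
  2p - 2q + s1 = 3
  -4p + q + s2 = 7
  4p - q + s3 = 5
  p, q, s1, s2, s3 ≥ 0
Feasible point: (0, 0) satisfies every constraint, so the LP is feasible.
Direction d = (1, 4): for each constraint row a, a·d ≤ 0 —
  (2)(1) + (-2)(4) = -6 ≤ 0
  (-4)(1) + (1)(4) = 0 ≤ 0
  (4)(1) + (-1)(4) = 0 ≤ 0
and d ≥ 0, so (0, 0) + t·d stays feasible for every t ≥ 0. Along this ray z = -3p - 4q changes by -19 per unit t, so z → −∞.

The LP is unbounded; z can be made arbitrarily small.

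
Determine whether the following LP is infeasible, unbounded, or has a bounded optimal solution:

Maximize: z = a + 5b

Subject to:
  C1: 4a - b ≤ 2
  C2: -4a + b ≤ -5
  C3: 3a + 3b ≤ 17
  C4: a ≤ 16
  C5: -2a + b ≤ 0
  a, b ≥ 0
C1 requires 4a - b ≤ 2, while C2 (-4a + b ≤ -5) is equivalent to 4a - b ≥ 5. Together they would need 5 ≤ 4a - b ≤ 2, which is impossible since 5 > 2. No point satisfies all constraints.

Infeasible: no point satisfies all constraints simultaneously.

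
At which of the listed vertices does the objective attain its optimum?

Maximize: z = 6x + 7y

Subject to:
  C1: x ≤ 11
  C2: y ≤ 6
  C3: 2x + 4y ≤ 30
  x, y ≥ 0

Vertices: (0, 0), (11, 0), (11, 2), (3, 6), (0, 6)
Evaluating z = 6x + 7y at each vertex:
  (0, 0): z = 0
  (11, 0): z = 66
  (11, 2): z = 80
  (3, 6): z = 60
  (0, 6): z = 42

The largest value is z = 80, attained at (11, 2).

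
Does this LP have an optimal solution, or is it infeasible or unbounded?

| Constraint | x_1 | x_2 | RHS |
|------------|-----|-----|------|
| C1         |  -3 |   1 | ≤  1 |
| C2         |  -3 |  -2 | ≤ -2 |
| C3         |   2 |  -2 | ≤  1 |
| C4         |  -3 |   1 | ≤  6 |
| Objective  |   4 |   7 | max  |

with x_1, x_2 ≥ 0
Feasible point: (0, 1) satisfies every constraint, so the LP is feasible.
Direction d = (1, 1): for each constraint row a, a·d ≤ 0 —
  (-3)(1) + (1)(1) = -2 ≤ 0
  (-3)(1) + (-2)(1) = -5 ≤ 0
  (2)(1) + (-2)(1) = 0 ≤ 0
  (-3)(1) + (1)(1) = -2 ≤ 0
and d ≥ 0, so (0, 1) + t·d stays feasible for every t ≥ 0. Along this ray z = 4x_1 + 7x_2 changes by 11 per unit t, so z → +∞.

The LP is unbounded; z can be made arbitrarily large.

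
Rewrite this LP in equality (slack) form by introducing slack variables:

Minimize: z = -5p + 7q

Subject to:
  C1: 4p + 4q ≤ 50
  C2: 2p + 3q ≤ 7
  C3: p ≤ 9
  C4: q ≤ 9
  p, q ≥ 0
min z = -5p + 7q

s.t.
  4p + 4q + s1 = 50
  2p + 3q + s2 = 7
  p + s3 = 9
  q + s4 = 9
  p, q, s1, s2, s3, s4 ≥ 0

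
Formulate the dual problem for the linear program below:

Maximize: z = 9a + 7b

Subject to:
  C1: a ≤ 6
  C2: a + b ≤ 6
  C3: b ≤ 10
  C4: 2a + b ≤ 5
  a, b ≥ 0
Minimize: z = 6y1 + 6y2 + 10y3 + 5y4

Subject to:
  C1: -y1 - y2 - 2y4 ≤ -9
  C2: -y2 - y3 - y4 ≤ -7
  y1, y2, y3, y4 ≥ 0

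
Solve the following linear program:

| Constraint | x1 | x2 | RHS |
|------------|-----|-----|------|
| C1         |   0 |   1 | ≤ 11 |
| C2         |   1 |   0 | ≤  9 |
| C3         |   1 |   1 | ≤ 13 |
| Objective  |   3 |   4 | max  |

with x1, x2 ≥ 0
x1 = 2, x2 = 11, z = 50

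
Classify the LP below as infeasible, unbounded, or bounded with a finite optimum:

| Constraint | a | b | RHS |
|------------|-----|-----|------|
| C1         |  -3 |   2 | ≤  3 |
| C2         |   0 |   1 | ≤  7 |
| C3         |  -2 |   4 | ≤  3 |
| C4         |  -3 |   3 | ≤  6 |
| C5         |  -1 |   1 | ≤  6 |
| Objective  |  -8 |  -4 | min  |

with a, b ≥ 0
Feasible point: (0, 0) satisfies every constraint, so the LP is feasible.
Direction d = (1, 0): for each constraint row a, a·d ≤ 0 —
  (-3)(1) + (2)(0) = -3 ≤ 0
  (0)(1) + (1)(0) = 0 ≤ 0
  (-2)(1) + (4)(0) = -2 ≤ 0
  (-3)(1) + (3)(0) = -3 ≤ 0
  (-1)(1) + (1)(0) = -1 ≤ 0
and d ≥ 0, so (0, 0) + t·d stays feasible for every t ≥ 0. Along this ray z = -8a - 4b changes by -8 per unit t, so z → −∞.

The LP is unbounded; z can be made arbitrarily small.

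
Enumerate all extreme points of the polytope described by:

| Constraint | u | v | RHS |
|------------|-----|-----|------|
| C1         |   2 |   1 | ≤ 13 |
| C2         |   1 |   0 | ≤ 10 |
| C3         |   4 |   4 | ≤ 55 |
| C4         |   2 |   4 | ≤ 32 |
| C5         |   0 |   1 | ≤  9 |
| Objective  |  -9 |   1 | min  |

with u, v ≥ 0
Each vertex is the intersection of two constraint boundaries that also satisfies all remaining constraints:
  u = 0 and v = 0 → (0, 0)
  2u + v = 13 and v = 0 → (6.5, 0)
  2u + v = 13 and 2u + 4v = 32 → (3.333, 6.333)
  2u + 4v = 32 and u = 0 → (0, 8)

Vertices: (0, 0), (6.5, 0), (3.333, 6.333), (0, 8)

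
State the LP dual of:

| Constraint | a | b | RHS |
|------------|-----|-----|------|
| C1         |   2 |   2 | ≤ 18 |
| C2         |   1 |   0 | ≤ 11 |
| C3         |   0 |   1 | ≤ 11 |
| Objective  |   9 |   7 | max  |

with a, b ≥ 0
Minimize: z = 18y1 + 11y2 + 11y3

Subject to:
  C1: -2y1 - y2 ≤ -9
  C2: -2y1 - y3 ≤ -7
  y1, y2, y3 ≥ 0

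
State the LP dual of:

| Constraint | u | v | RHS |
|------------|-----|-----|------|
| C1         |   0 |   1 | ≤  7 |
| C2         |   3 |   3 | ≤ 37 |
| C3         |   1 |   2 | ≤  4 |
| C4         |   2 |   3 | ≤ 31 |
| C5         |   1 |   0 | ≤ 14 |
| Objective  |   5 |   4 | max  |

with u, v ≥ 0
Minimize: z = 7y1 + 37y2 + 4y3 + 31y4 + 14y5

Subject to:
  C1: -3y2 - y3 - 2y4 - y5 ≤ -5
  C2: -y1 - 3y2 - 2y3 - 3y4 ≤ -4
  y1, y2, y3, y4, y5 ≥ 0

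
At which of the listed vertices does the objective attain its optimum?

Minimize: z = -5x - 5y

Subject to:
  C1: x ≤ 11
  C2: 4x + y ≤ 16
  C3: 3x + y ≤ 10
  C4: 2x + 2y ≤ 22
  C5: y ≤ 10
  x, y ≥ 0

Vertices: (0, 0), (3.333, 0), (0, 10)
(0, 10) with z = -50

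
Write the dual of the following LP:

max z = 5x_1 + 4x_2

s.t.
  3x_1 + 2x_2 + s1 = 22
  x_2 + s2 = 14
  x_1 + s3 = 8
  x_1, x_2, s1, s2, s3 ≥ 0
Minimize: z = 22y1 + 14y2 + 8y3

Subject to:
  C1: -3y1 - y3 ≤ -5
  C2: -2y1 - y2 ≤ -4
  y1, y2, y3 ≥ 0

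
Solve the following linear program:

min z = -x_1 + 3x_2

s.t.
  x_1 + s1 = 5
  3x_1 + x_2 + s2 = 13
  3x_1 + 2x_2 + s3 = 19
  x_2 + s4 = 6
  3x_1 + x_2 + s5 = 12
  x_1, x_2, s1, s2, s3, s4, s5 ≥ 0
x_1 = 4, x_2 = 0, z = -4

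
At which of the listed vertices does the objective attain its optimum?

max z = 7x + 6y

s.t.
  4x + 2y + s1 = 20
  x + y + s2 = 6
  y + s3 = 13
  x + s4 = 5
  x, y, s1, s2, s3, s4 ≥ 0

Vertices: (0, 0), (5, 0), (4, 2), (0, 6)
Evaluating z = 7x + 6y at each vertex:
  (0, 0): z = 0
  (5, 0): z = 35
  (4, 2): z = 40
  (0, 6): z = 36

The largest value is z = 40, attained at (4, 2).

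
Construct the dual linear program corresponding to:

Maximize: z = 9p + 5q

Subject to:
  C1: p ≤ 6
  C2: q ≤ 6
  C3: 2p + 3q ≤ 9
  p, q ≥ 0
Minimize: z = 6y1 + 6y2 + 9y3

Subject to:
  C1: -y1 - 2y3 ≤ -9
  C2: -y2 - 3y3 ≤ -5
  y1, y2, y3 ≥ 0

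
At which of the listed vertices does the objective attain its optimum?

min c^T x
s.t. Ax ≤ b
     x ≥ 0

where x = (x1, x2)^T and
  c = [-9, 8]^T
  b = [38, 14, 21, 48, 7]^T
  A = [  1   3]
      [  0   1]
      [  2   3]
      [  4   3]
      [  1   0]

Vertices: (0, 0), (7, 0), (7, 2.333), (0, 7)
Evaluating z = -9x1 + 8x2 at each vertex:
  (0, 0): z = 0
  (7, 0): z = -63
  (7, 2.333): z = -44.33
  (0, 7): z = 56

The smallest value is z = -63, attained at (7, 0).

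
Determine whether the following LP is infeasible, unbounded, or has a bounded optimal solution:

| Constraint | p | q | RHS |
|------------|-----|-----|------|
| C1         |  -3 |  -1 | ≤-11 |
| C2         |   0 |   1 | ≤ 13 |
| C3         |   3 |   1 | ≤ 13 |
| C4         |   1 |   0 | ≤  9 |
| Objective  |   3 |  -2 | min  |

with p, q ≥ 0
The point (0, 13) satisfies every constraint, so the LP is feasible; the constraints give p ≤ 9 and q ≤ 13, which with p, q ≥ 0 keep the feasible region inside a bounded box. A feasible, bounded LP attains a finite optimum at a vertex.

Bounded optimum: z* = -26 at (0, 13).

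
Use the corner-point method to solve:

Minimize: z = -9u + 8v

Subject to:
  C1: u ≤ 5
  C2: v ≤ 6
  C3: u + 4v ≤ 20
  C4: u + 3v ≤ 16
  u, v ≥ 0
Each vertex is the intersection of two constraint boundaries that also satisfies all remaining constraints:
  u = 0 and v = 0 → (0, 0)
  u = 5 and v = 0 → (5, 0)
  u = 5 and u + 3v = 16 → (5, 3.667)
  u + 4v = 20 and u + 3v = 16 → (4, 4)
  u + 4v = 20 and u = 0 → (0, 5)

Evaluating z = -9u + 8v at each vertex:
  (0, 0): z = 0
  (5, 0): z = -45
  (5, 3.667): z = -15.67
  (4, 4): z = -4
  (0, 5): z = 40

The minimum is at (5, 0) with z = -45.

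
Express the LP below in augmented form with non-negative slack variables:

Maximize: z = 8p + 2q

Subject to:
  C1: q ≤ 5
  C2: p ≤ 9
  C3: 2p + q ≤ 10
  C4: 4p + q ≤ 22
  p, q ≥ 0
max z = 8p + 2q

s.t.
  q + s1 = 5
  p + s2 = 9
  2p + q + s3 = 10
  4p + q + s4 = 22
  p, q, s1, s2, s3, s4 ≥ 0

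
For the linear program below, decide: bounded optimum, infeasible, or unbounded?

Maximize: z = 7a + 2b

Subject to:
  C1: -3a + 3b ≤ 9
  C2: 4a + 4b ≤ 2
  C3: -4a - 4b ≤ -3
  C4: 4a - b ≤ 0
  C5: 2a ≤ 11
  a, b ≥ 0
C2 requires 4a + 4b ≤ 2, while C3 (-4a - 4b ≤ -3) is equivalent to 4a + 4b ≥ 3. Together they would need 3 ≤ 4a + 4b ≤ 2, which is impossible since 3 > 2. No point satisfies all constraints.

The feasible region is empty; the LP is infeasible.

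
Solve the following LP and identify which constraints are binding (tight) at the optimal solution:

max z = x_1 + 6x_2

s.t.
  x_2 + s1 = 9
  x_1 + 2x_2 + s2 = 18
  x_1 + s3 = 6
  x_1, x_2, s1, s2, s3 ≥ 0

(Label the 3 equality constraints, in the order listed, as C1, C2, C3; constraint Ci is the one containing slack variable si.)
Optimal: x_1 = 0, x_2 = 9
Binding: C1, C2, x_1 ≥ 0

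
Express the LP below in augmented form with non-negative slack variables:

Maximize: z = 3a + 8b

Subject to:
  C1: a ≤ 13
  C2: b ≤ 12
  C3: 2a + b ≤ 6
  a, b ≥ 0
max z = 3a + 8b

s.t.
  a + s1 = 13
  b + s2 = 12
  2a + b + s3 = 6
  a, b, s1, s2, s3 ≥ 0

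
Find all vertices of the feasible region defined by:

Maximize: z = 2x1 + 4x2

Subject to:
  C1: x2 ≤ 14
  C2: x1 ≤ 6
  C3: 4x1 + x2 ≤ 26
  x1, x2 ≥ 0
Each vertex is the intersection of two constraint boundaries that also satisfies all remaining constraints:
  x1 = 0 and x2 = 0 → (0, 0)
  x1 = 6 and x2 = 0 → (6, 0)
  x1 = 6 and 4x1 + x2 = 26 → (6, 2)
  x2 = 14 and 4x1 + x2 = 26 → (3, 14)
  x2 = 14 and x1 = 0 → (0, 14)

Vertices: (0, 0), (6, 0), (6, 2), (3, 14), (0, 14)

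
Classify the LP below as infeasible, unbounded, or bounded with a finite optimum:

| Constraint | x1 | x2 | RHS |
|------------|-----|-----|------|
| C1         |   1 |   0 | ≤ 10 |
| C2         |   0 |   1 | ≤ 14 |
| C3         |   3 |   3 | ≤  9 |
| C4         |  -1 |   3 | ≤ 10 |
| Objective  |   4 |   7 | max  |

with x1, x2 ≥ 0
The point (0, 3) satisfies every constraint, so the LP is feasible; the constraints give x1 ≤ 10 and x2 ≤ 14, which with x1, x2 ≥ 0 keep the feasible region inside a bounded box. A feasible, bounded LP attains a finite optimum at a vertex.

Evaluating z = 4x1 + 7x2 at each vertex:
  (0, 0): z = 0
  (3, 0): z = 12
  (0, 3): z = 21

The LP has an optimal solution: (0, 3) with z = 21.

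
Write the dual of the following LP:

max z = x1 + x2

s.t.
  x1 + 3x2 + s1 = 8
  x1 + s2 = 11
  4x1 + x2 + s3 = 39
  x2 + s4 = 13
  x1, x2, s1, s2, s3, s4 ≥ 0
Minimize: z = 8y1 + 11y2 + 39y3 + 13y4

Subject to:
  C1: -y1 - y2 - 4y3 ≤ -1
  C2: -3y1 - y3 - y4 ≤ -1
  y1, y2, y3, y4 ≥ 0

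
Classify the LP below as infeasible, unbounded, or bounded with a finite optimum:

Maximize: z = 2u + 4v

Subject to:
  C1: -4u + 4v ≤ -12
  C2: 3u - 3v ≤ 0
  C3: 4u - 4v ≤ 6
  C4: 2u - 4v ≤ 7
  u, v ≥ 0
C3 requires 4u - 4v ≤ 6, while C1 (-4u + 4v ≤ -12) is equivalent to 4u - 4v ≥ 12. Together they would need 12 ≤ 4u - 4v ≤ 6, which is impossible since 12 > 6. No point satisfies all constraints.

The feasible region is empty; the LP is infeasible.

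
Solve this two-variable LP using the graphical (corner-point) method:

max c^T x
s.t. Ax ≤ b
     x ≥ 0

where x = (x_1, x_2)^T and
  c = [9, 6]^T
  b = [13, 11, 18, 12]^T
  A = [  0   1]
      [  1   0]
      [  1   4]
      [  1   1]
Each vertex is the intersection of two constraint boundaries that also satisfies all remaining constraints:
  x_1 = 0 and x_2 = 0 → (0, 0)
  x_1 = 11 and x_2 = 0 → (11, 0)
  x_1 = 11 and x_1 + x_2 = 12 → (11, 1)
  x_1 + 4x_2 = 18 and x_1 + x_2 = 12 → (10, 2)
  x_1 + 4x_2 = 18 and x_1 = 0 → (0, 4.5)

Evaluating z = 9x_1 + 6x_2 at each vertex:
  (0, 0): z = 0
  (11, 0): z = 99
  (11, 1): z = 105
  (10, 2): z = 102
  (0, 4.5): z = 27

The maximum is at (11, 1) with z = 105.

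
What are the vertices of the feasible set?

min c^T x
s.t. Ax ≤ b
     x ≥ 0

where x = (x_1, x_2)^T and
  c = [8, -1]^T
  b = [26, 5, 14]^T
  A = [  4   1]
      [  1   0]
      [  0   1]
Each vertex is the intersection of two constraint boundaries that also satisfies all remaining constraints:
  x_1 = 0 and x_2 = 0 → (0, 0)
  x_1 = 5 and x_2 = 0 → (5, 0)
  4x_1 + x_2 = 26 and x_1 = 5 → (5, 6)
  4x_1 + x_2 = 26 and x_2 = 14 → (3, 14)
  x_2 = 14 and x_1 = 0 → (0, 14)

Vertices: (0, 0), (5, 0), (5, 6), (3, 14), (0, 14)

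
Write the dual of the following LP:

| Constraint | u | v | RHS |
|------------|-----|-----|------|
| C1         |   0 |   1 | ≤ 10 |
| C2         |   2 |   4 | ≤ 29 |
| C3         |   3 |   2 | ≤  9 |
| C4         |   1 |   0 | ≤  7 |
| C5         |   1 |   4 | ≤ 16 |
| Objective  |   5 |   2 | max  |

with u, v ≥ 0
Minimize: z = 10y1 + 29y2 + 9y3 + 7y4 + 16y5

Subject to:
  C1: -2y2 - 3y3 - y4 - y5 ≤ -5
  C2: -y1 - 4y2 - 2y3 - 4y5 ≤ -2
  y1, y2, y3, y4, y5 ≥ 0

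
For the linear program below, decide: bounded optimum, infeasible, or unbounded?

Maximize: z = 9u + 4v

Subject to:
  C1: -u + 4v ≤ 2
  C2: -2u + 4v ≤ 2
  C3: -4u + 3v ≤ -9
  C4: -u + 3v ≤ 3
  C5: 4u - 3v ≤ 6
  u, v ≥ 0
C5 requires 4u - 3v ≤ 6, while C3 (-4u + 3v ≤ -9) is equivalent to 4u - 3v ≥ 9. Together they would need 9 ≤ 4u - 3v ≤ 6, which is impossible since 9 > 6. No point satisfies all constraints.

The feasible region is empty; the LP is infeasible.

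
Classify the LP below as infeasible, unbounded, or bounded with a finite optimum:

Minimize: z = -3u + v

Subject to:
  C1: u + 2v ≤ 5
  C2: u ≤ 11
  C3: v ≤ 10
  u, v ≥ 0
The point (5, 0) satisfies every constraint, so the LP is feasible; the constraints give u ≤ 11 and v ≤ 10, which with u, v ≥ 0 keep the feasible region inside a bounded box. A feasible, bounded LP attains a finite optimum at a vertex.

Evaluating z = -3u + v at each vertex:
  (0, 0): z = 0
  (5, 0): z = -15
  (0, 2.5): z = 2.5

The LP has an optimal solution: (5, 0) with z = -15.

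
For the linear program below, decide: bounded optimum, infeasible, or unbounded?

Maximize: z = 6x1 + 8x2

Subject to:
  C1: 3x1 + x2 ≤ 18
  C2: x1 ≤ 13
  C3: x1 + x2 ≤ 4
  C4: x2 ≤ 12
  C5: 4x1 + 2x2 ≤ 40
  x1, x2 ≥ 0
The point (0, 4) satisfies every constraint, so the LP is feasible; the constraints give x1 ≤ 13 and x2 ≤ 12, which with x1, x2 ≥ 0 keep the feasible region inside a bounded box. A feasible, bounded LP attains a finite optimum at a vertex.

Evaluating z = 6x1 + 8x2 at each vertex:
  (0, 0): z = 0
  (4, 0): z = 24
  (0, 4): z = 32

Bounded optimum: z* = 32 at (0, 4).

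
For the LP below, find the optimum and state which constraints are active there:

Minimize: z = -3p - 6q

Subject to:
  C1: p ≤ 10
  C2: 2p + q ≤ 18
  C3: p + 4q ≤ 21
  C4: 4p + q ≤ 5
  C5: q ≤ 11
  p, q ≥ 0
Optimal: p = 0, q = 5
Slack at optimum:
  C1: slack = 10
  C2: slack = 13
  C3: slack = 1
  C4: slack = 0 (binding)
  C5: slack = 6
  p ≥ 0: p = 0 (binding)
  q ≥ 0: q = 5
Binding constraints: C4, p ≥ 0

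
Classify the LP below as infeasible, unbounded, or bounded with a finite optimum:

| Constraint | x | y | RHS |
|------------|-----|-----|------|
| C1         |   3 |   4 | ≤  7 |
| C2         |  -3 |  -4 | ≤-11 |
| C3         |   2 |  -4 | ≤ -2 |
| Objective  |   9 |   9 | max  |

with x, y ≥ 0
C1 requires 3x + 4y ≤ 7, while C2 (-3x - 4y ≤ -11) is equivalent to 3x + 4y ≥ 11. Together they would need 11 ≤ 3x + 4y ≤ 7, which is impossible since 11 > 7. No point satisfies all constraints.

Infeasible — the constraint set is empty.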